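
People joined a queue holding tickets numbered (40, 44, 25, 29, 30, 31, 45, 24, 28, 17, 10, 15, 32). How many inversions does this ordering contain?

53 out-of-order pairs

Element-by-element contributions:
40: 10
44: 10
25: 4
29: 5
30: 5
31: 5
45: 6
24: 3
28: 3
17: 2
10: 0
15: 0
32: 0
Sum: 10 + 10 + 4 + 5 + 5 + 5 + 6 + 3 + 3 + 2 + 0 + 0 + 0 = 53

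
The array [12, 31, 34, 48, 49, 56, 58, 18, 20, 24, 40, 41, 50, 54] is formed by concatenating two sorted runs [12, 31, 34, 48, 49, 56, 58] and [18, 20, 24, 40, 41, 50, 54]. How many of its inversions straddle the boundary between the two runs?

Cross-inversions: 30

Count, for every r in R, how many entries of L exceed r:
r = 18: 31, 34, 48, 49, 56, 58 → 6
r = 20: 31, 34, 48, 49, 56, 58 → 6
r = 24: 31, 34, 48, 49, 56, 58 → 6
r = 40: 48, 49, 56, 58 → 4
r = 41: 48, 49, 56, 58 → 4
r = 50: 56, 58 → 2
r = 54: 56, 58 → 2
Cross-inversions: 6 + 6 + 6 + 4 + 4 + 2 + 2 = 30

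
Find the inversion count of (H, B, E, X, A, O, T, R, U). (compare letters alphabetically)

11

Element-by-element contributions:
H: 3
B: 1
E: 1
X: 5
A: 0
O: 0
T: 1
R: 0
U: 0
Sum: 3 + 1 + 1 + 5 + 0 + 0 + 1 + 0 + 0 = 11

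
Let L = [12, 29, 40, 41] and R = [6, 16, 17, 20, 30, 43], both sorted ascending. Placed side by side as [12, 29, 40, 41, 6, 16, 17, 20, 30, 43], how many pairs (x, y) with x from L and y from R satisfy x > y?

15 split inversions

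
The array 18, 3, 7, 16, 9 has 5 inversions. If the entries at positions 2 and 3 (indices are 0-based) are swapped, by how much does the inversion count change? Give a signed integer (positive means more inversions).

+1

Positions 2 and 3 hold 7 and 16; after swapping, the array is [18, 3, 16, 7, 9].
Sweep left to right; for each value list the smaller values that follow it:
18: 4
3: 0
16: 2
7: 0
9: 0
Sum: 4 + 0 + 2 + 0 + 0 = 6
Change: 6 − 5 = +1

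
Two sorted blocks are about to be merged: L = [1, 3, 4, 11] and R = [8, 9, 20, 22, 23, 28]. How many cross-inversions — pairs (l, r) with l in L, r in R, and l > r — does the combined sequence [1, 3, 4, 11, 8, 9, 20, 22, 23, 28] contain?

2 cross-inversions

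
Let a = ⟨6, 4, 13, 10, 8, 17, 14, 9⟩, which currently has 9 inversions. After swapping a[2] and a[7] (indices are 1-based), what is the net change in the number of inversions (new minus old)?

Positions 2 and 7 hold 4 and 14; after swapping, the array is [6, 14, 13, 10, 8, 17, 4, 9].
Count, for each position, how many later elements it exceeds:
6 → 4 → 1
14 → 13, 10, 8, 4, 9 → 5
13 → 10, 8, 4, 9 → 4
10 → 8, 4, 9 → 3
8 → 4 → 1
17 → 4, 9 → 2
4 → none → 0
9 → none → 0
Sum: 1 + 5 + 4 + 3 + 1 + 2 + 0 + 0 = 16
Change: 16 − 9 = +7

+7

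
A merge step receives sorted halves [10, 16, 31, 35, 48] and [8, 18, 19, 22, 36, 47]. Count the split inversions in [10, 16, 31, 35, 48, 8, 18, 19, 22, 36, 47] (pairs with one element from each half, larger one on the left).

There are 16 split inversions.

Count, for every r in R, how many entries of L exceed r:
r = 8: 10, 16, 31, 35, 48 → 5
r = 18: 31, 35, 48 → 3
r = 19: 31, 35, 48 → 3
r = 22: 31, 35, 48 → 3
r = 36: 48 → 1
r = 47: 48 → 1
Cross-inversions: 5 + 3 + 3 + 3 + 1 + 1 = 16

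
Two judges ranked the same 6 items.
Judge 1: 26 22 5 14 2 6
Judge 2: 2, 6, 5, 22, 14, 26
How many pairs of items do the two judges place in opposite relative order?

12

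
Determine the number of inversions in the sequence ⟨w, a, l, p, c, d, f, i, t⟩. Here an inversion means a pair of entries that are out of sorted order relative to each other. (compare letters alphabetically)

16

For each element, count later entries that are smaller:
w → a, l, p, c, d, f, i, t → 8
a → none → 0
l → c, d, f, i → 4
p → c, d, f, i → 4
c → none → 0
d → none → 0
f → none → 0
i → none → 0
t → none → 0
Sum: 8 + 0 + 4 + 4 + 0 + 0 + 0 + 0 + 0 = 16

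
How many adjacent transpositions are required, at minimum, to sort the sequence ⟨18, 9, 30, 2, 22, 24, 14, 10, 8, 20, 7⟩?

Each adjacent swap fixes exactly one inversion, so the minimum swap count equals the number of inversions.
Count inversions — for each element, later elements that are smaller:
18: 9, 2, 14, 10, 8, 7 → 6
9: 2, 8, 7 → 3
30: 2, 22, 24, 14, 10, 8, 20, 7 → 8
2: none → 0
22: 14, 10, 8, 20, 7 → 5
24: 14, 10, 8, 20, 7 → 5
14: 10, 8, 7 → 3
10: 8, 7 → 2
8: 7 → 1
20: 7 → 1
7: none → 0
Total inversions: 6 + 3 + 8 + 0 + 5 + 5 + 3 + 2 + 1 + 1 + 0 = 34

34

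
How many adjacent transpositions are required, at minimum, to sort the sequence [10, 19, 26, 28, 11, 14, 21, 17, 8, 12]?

Each adjacent swap fixes exactly one inversion, so the minimum swap count equals the number of inversions.
Count inversions — for each element, later elements that are smaller:
10: 8 → 1
19: 11, 14, 17, 8, 12 → 5
26: 11, 14, 21, 17, 8, 12 → 6
28: 11, 14, 21, 17, 8, 12 → 6
11: 8 → 1
14: 8, 12 → 2
21: 17, 8, 12 → 3
17: 8, 12 → 2
8: none → 0
12: none → 0
Total inversions: 1 + 5 + 6 + 6 + 1 + 2 + 3 + 2 + 0 + 0 = 26

26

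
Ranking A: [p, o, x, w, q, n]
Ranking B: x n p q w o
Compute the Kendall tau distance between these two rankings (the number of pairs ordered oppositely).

9 discordant pairs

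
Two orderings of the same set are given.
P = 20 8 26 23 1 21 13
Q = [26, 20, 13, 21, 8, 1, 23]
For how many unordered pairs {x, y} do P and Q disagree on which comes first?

Disagreeing pairs: 10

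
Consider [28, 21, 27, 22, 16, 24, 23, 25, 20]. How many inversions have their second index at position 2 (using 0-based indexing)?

1

The element at index 2 is 27.
Elements before it: 28, 21
Those larger than 27: 28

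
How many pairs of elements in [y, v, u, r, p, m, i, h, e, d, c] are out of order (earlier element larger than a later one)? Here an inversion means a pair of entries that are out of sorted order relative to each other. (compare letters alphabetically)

55

Count, for each position, how many later elements it exceeds:
y: 10
v: 9
u: 8
r: 7
p: 6
m: 5
i: 4
h: 3
e: 2
d: 1
c: 0
Sum: 10 + 9 + 8 + 7 + 6 + 5 + 4 + 3 + 2 + 1 + 0 = 55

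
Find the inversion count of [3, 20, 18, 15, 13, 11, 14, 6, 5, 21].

26 inversions

Count, for each position, how many later elements it exceeds:
3 → none → 0
20 → 18, 15, 13, 11, 14, 6, 5 → 7
18 → 15, 13, 11, 14, 6, 5 → 6
15 → 13, 11, 14, 6, 5 → 5
13 → 11, 6, 5 → 3
11 → 6, 5 → 2
14 → 6, 5 → 2
6 → 5 → 1
5 → none → 0
21 → none → 0
Sum: 0 + 7 + 6 + 5 + 3 + 2 + 2 + 1 + 0 + 0 = 26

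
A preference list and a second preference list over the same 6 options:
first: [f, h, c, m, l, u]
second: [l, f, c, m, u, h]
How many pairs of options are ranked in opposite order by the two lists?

Assign each item its position (1..6) in the first ordering, then rewrite the second ordering as that position sequence:
positions: f→1, h→2, c→3, m→4, l→5, u→6
second ordering as positions: [5, 1, 3, 4, 6, 2]
Discordant pairs = inversions in this position sequence.
5: 1, 3, 4, 2 → 4
1: 0
3: 2 → 1
4: 2 → 1
6: 2 → 1
2: 0
Total: 4 + 0 + 1 + 1 + 1 + 0 = 7

Pairs: 7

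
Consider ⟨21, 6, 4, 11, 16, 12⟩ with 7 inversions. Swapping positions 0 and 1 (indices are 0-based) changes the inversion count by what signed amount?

-1

Positions 0 and 1 hold 21 and 6; after swapping, the array is [6, 21, 4, 11, 16, 12].
Element-by-element contributions:
6: 1
21: 4
4: 0
11: 0
16: 1
12: 0
Sum: 1 + 4 + 0 + 0 + 1 + 0 = 6
Change: 6 − 7 = -1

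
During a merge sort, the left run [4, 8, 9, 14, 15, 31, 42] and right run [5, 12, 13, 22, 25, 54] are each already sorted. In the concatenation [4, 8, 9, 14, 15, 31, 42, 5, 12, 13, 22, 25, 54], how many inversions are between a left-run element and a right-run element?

For each element r of the right run, count left-run elements greater than r:
r = 5: 8, 9, 14, 15, 31, 42 → 6
r = 12: 14, 15, 31, 42 → 4
r = 13: 14, 15, 31, 42 → 4
r = 22: 31, 42 → 2
r = 25: 31, 42 → 2
r = 54: none → 0
Cross-inversions: 6 + 4 + 4 + 2 + 2 + 0 = 18

Cross-inversions: 18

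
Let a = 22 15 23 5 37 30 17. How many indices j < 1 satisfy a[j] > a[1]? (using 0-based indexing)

The element at index 1 is 15.
Elements before it: 22
Those larger than 15: 22

1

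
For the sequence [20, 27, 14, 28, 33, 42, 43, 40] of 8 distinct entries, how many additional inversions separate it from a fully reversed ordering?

24

Maximum inversions for 8 distinct elements is C(8, 2) = 8·7/2 = 28.
Current inversions — for each element, count later smaller elements:
20: 1
27: 1
14: 0
28: 0
33: 0
42: 1
43: 1
40: 0
Current total: 1 + 1 + 0 + 0 + 0 + 1 + 1 + 0 = 4
Shortfall: 28 − 4 = 24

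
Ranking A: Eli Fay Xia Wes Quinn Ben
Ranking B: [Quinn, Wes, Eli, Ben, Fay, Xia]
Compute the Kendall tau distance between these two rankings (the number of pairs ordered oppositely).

Assign each item its position (1..6) in the first ordering, then rewrite the second ordering as that position sequence:
positions: Eli→1, Fay→2, Xia→3, Wes→4, Quinn→5, Ben→6
second ordering as positions: [5, 4, 1, 6, 2, 3]
Discordant pairs = inversions in this position sequence.
5: 4, 1, 2, 3 → 4
4: 1, 2, 3 → 3
1: 0
6: 2, 3 → 2
2: 0
3: 0
Total: 4 + 3 + 0 + 2 + 0 + 0 = 9

9 discordant pairs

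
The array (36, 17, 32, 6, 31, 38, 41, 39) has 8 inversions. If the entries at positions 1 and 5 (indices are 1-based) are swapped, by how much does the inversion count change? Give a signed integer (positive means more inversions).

Positions 1 and 5 hold 36 and 31; after swapping, the array is [31, 17, 32, 6, 36, 38, 41, 39].
For each element, count later entries that are smaller:
31: 2
17: 1
32: 1
6: 0
36: 0
38: 0
41: 1
39: 0
Sum: 2 + 1 + 1 + 0 + 0 + 0 + 1 + 0 = 5
Change: 5 − 8 = -3

-3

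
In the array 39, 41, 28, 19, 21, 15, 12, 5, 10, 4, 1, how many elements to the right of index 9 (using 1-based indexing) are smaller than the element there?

2

The element at index 9 is 10.
Elements after it: 4, 1
Those smaller than 10: 4, 1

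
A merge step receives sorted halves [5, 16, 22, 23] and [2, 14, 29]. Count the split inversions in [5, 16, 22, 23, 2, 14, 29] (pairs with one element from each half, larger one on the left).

For each element r of the right run, count left-run elements greater than r:
r = 2: 5, 16, 22, 23 → 4
r = 14: 16, 22, 23 → 3
r = 29: none → 0
Cross-inversions: 4 + 3 + 0 = 7

7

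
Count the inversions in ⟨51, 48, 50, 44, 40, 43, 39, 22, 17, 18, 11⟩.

52 out-of-order pairs

For each element, count later entries that are smaller:
51: 10
48: 8
50: 8
44: 7
40: 5
43: 5
39: 4
22: 3
17: 1
18: 1
11: 0
Sum: 10 + 8 + 8 + 7 + 5 + 5 + 4 + 3 + 1 + 1 + 0 = 52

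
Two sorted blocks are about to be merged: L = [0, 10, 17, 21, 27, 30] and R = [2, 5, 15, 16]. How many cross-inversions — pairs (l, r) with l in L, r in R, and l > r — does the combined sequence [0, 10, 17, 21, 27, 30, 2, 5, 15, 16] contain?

Take each right-half value and tally the left-half values above it:
r = 2: 10, 17, 21, 27, 30 → 5
r = 5: 10, 17, 21, 27, 30 → 5
r = 15: 17, 21, 27, 30 → 4
r = 16: 17, 21, 27, 30 → 4
Cross-inversions: 5 + 5 + 4 + 4 = 18

18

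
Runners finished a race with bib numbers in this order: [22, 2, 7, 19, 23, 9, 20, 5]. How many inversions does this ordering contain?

14 out-of-order pairs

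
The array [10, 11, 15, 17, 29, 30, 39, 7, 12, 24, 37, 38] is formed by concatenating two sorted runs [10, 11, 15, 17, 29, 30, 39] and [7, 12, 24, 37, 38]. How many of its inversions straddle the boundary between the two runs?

17 cross-inversions

For each element r of the right run, count left-run elements greater than r:
r = 7: 10, 11, 15, 17, 29, 30, 39 → 7
r = 12: 15, 17, 29, 30, 39 → 5
r = 24: 29, 30, 39 → 3
r = 37: 39 → 1
r = 38: 39 → 1
Cross-inversions: 7 + 5 + 3 + 1 + 1 = 17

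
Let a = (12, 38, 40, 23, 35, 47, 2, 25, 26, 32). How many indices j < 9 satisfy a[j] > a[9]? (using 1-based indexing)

4 such elements

The element at index 9 is 26.
Elements before it: 12, 38, 40, 23, 35, 47, 2, 25
Those larger than 26: 38, 40, 35, 47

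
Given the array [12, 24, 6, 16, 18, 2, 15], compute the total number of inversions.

Out-of-order index pairs (0-indexed):
(0,2): 12 > 6
(0,5): 12 > 2
(1,2): 24 > 6
(1,3): 24 > 16
(1,4): 24 > 18
(1,5): 24 > 2
(1,6): 24 > 15
(2,5): 6 > 2
(3,5): 16 > 2
(3,6): 16 > 15
(4,5): 18 > 2
(4,6): 18 > 15
That's 12 pairs.

12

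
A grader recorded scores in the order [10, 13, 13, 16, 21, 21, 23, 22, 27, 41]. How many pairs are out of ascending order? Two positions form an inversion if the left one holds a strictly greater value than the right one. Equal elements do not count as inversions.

Sweep left to right; for each value list the smaller values that follow it:
10 → none → 0
13 → none → 0
13 → none → 0
16 → none → 0
21 → none → 0
21 → none → 0
23 → 22 → 1
22 → none → 0
27 → none → 0
41 → none → 0
Sum: 0 + 0 + 0 + 0 + 0 + 0 + 1 + 0 + 0 + 0 = 1

1 inversion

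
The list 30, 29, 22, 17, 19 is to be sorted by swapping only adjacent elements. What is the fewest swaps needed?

9

Each adjacent swap fixes exactly one inversion, so the minimum swap count equals the number of inversions.
Count inversions — for each element, later elements that are smaller:
30: 29, 22, 17, 19 → 4
29: 22, 17, 19 → 3
22: 17, 19 → 2
17: none → 0
19: none → 0
Total inversions: 4 + 3 + 2 + 0 + 0 = 9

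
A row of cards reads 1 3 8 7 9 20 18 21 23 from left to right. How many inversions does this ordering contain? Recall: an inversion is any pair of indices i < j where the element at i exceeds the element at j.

2

For each element, count later entries that are smaller:
1: 0
3: 0
8: 1
7: 0
9: 0
20: 1
18: 0
21: 0
23: 0
Sum: 0 + 0 + 1 + 0 + 0 + 1 + 0 + 0 + 0 = 2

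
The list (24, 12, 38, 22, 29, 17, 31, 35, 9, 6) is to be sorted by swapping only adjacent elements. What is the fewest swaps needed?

The minimum number of adjacent swaps to sort an array equals its inversion count, since every such swap removes exactly one inversion.
Count inversions — for each element, later elements that are smaller:
24: 12, 22, 17, 9, 6 → 5
12: 9, 6 → 2
38: 22, 29, 17, 31, 35, 9, 6 → 7
22: 17, 9, 6 → 3
29: 17, 9, 6 → 3
17: 9, 6 → 2
31: 9, 6 → 2
35: 9, 6 → 2
9: 6 → 1
6: none → 0
Total inversions: 5 + 2 + 7 + 3 + 3 + 2 + 2 + 2 + 1 + 0 = 27

27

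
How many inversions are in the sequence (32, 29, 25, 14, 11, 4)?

15

Sweep left to right; for each value list the smaller values that follow it:
32: 5
29: 4
25: 3
14: 2
11: 1
4: 0
Sum: 5 + 4 + 3 + 2 + 1 + 0 = 15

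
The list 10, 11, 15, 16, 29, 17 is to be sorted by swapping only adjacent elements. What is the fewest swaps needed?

There is 1 swap.

Minimum adjacent swaps = number of inversions (each swap of adjacent out-of-order elements removes one inversion and no swap can remove more).
Count inversions — for each element, later elements that are smaller:
10: none → 0
11: none → 0
15: none → 0
16: none → 0
29: 17 → 1
17: none → 0
Total inversions: 0 + 0 + 0 + 0 + 1 + 0 = 1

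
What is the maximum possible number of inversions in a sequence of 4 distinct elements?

The maximum occurs when the array is in strictly decreasing order: every one of the C(4, 2) pairs is inverted.
C(4, 2) = 4·3/2 = 6

Inversions: 6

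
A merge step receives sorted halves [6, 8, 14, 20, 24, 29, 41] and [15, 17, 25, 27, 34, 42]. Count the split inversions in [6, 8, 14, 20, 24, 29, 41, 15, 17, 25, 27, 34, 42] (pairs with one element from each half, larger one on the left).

13

Take each right-half value and tally the left-half values above it:
r = 15: 20, 24, 29, 41 → 4
r = 17: 20, 24, 29, 41 → 4
r = 25: 29, 41 → 2
r = 27: 29, 41 → 2
r = 34: 41 → 1
r = 42: none → 0
Cross-inversions: 4 + 4 + 2 + 2 + 1 + 0 = 13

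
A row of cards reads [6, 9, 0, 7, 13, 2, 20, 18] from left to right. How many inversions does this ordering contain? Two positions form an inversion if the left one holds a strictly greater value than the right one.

There are 8 inversions.

For each element, count later entries that are smaller:
6 → 0, 2 → 2
9 → 0, 7, 2 → 3
0 → none → 0
7 → 2 → 1
13 → 2 → 1
2 → none → 0
20 → 18 → 1
18 → none → 0
Sum: 2 + 3 + 0 + 1 + 1 + 0 + 1 + 0 = 8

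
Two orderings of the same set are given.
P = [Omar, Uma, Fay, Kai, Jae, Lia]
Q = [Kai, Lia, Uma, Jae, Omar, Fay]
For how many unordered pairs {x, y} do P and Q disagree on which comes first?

Assign each item its position (1..6) in the first ordering, then rewrite the second ordering as that position sequence:
positions: Omar→1, Uma→2, Fay→3, Kai→4, Jae→5, Lia→6
second ordering as positions: [4, 6, 2, 5, 1, 3]
Discordant pairs = inversions in this position sequence.
4: 2, 1, 3 → 3
6: 2, 5, 1, 3 → 4
2: 1 → 1
5: 1, 3 → 2
1: 0
3: 0
Total: 3 + 4 + 1 + 2 + 0 + 0 = 10

10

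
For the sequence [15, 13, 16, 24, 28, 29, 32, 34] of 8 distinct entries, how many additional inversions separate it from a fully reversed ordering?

Maximum inversions for 8 distinct elements is C(8, 2) = 8·7/2 = 28.
Current inversions — for each element, count later smaller elements:
15: 1
13: 0
16: 0
24: 0
28: 0
29: 0
32: 0
34: 0
Current total: 1 + 0 + 0 + 0 + 0 + 0 + 0 + 0 = 1
Shortfall: 28 − 1 = 27

27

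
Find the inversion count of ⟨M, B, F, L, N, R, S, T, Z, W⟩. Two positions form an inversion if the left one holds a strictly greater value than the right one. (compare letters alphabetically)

Count, for each position, how many later elements it exceeds:
M: 3
B: 0
F: 0
L: 0
N: 0
R: 0
S: 0
T: 0
Z: 1
W: 0
Sum: 3 + 0 + 0 + 0 + 0 + 0 + 0 + 0 + 1 + 0 = 4

Inversions: 4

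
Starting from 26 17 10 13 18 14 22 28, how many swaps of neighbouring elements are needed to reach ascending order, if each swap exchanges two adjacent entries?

Swaps: 10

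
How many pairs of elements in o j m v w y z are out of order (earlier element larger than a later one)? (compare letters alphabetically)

Listing every pair i<j with a[i]>a[j] (using 1-based positions):
(1,2): o > j
(1,3): o > m
That's 2 pairs.

2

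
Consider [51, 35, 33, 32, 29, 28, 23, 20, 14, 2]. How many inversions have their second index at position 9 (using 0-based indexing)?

The element at index 9 is 2.
Elements before it: 51, 35, 33, 32, 29, 28, 23, 20, 14
Those larger than 2: 51, 35, 33, 32, 29, 28, 23, 20, 14

9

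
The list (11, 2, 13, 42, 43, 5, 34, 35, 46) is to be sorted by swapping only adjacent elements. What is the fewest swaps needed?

The minimum number of adjacent swaps to sort an array equals its inversion count, since every such swap removes exactly one inversion.
Count inversions — for each element, later elements that are smaller:
11: 2, 5 → 2
2: none → 0
13: 5 → 1
42: 5, 34, 35 → 3
43: 5, 34, 35 → 3
5: none → 0
34: none → 0
35: none → 0
46: none → 0
Total inversions: 2 + 0 + 1 + 3 + 3 + 0 + 0 + 0 + 0 = 9

9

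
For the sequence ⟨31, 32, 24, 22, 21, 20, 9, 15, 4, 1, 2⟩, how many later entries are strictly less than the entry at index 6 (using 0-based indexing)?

The element at index 6 is 9.
Elements after it: 15, 4, 1, 2
Those smaller than 9: 4, 1, 2

3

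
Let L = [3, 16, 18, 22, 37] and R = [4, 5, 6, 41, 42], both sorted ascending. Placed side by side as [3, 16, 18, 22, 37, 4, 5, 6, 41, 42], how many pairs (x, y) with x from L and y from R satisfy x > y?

12 split inversions

Count, for every r in R, how many entries of L exceed r:
r = 4: 16, 18, 22, 37 → 4
r = 5: 16, 18, 22, 37 → 4
r = 6: 16, 18, 22, 37 → 4
r = 41: none → 0
r = 42: none → 0
Cross-inversions: 4 + 4 + 4 + 0 + 0 = 12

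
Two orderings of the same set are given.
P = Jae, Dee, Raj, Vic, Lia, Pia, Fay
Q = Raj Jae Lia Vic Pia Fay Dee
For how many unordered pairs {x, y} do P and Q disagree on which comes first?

Assign each item its position (1..7) in the first ordering, then rewrite the second ordering as that position sequence:
positions: Jae→1, Dee→2, Raj→3, Vic→4, Lia→5, Pia→6, Fay→7
second ordering as positions: [3, 1, 5, 4, 6, 7, 2]
Discordant pairs = inversions in this position sequence.
3: 1, 2 → 2
1: 0
5: 4, 2 → 2
4: 2 → 1
6: 2 → 1
7: 2 → 1
2: 0
Total: 2 + 0 + 2 + 1 + 1 + 1 + 0 = 7

7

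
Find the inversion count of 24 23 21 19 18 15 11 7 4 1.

45

Sweep left to right; for each value list the smaller values that follow it:
24: 9
23: 8
21: 7
19: 6
18: 5
15: 4
11: 3
7: 2
4: 1
1: 0
Sum: 9 + 8 + 7 + 6 + 5 + 4 + 3 + 2 + 1 + 0 = 45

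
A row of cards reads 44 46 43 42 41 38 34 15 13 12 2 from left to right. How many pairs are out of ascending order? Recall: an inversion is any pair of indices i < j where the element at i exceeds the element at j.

There are 54 out-of-order pairs.

Count, for each position, how many later elements it exceeds:
44 → 43, 42, 41, 38, 34, 15, 13, 12, 2 → 9
46 → 43, 42, 41, 38, 34, 15, 13, 12, 2 → 9
43 → 42, 41, 38, 34, 15, 13, 12, 2 → 8
42 → 41, 38, 34, 15, 13, 12, 2 → 7
41 → 38, 34, 15, 13, 12, 2 → 6
38 → 34, 15, 13, 12, 2 → 5
34 → 15, 13, 12, 2 → 4
15 → 13, 12, 2 → 3
13 → 12, 2 → 2
12 → 2 → 1
2 → none → 0
Sum: 9 + 9 + 8 + 7 + 6 + 5 + 4 + 3 + 2 + 1 + 0 = 54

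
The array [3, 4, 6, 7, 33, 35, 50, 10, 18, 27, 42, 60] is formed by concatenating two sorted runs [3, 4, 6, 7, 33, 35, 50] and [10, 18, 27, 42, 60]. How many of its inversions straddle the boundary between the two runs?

For each element r of the right run, count left-run elements greater than r:
r = 10: 33, 35, 50 → 3
r = 18: 33, 35, 50 → 3
r = 27: 33, 35, 50 → 3
r = 42: 50 → 1
r = 60: none → 0
Cross-inversions: 3 + 3 + 3 + 1 + 0 = 10

10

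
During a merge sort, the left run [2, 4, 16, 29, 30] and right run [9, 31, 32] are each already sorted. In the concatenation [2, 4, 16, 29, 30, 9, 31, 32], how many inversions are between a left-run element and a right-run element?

Count, for every r in R, how many entries of L exceed r:
r = 9: 16, 29, 30 → 3
r = 31: none → 0
r = 32: none → 0
Cross-inversions: 3 + 0 + 0 = 3

3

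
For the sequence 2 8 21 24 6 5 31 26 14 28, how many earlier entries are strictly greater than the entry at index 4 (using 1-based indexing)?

0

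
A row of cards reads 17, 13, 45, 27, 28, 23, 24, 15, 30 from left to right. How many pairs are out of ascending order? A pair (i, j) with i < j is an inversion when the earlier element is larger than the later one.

16 inversions

Element-by-element contributions:
17 → 13, 15 → 2
13 → none → 0
45 → 27, 28, 23, 24, 15, 30 → 6
27 → 23, 24, 15 → 3
28 → 23, 24, 15 → 3
23 → 15 → 1
24 → 15 → 1
15 → none → 0
30 → none → 0
Sum: 2 + 0 + 6 + 3 + 3 + 1 + 1 + 0 + 0 = 16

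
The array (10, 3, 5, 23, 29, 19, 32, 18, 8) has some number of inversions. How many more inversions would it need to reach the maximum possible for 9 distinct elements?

22 inversions short

Maximum inversions for 9 distinct elements is C(9, 2) = 9·8/2 = 36.
Current inversions — for each element, count later smaller elements:
10: 3
3: 0
5: 0
23: 3
29: 3
19: 2
32: 2
18: 1
8: 0
Current total: 3 + 0 + 0 + 3 + 3 + 2 + 2 + 1 + 0 = 14
Shortfall: 36 − 14 = 22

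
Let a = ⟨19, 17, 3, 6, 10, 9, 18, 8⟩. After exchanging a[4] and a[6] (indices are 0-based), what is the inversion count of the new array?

17 inversions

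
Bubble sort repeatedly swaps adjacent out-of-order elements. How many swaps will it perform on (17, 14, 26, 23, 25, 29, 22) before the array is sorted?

Minimum adjacent swaps = number of inversions (each swap of adjacent out-of-order elements removes one inversion and no swap can remove more).
Count inversions — for each element, later elements that are smaller:
17: 14 → 1
14: none → 0
26: 23, 25, 22 → 3
23: 22 → 1
25: 22 → 1
29: 22 → 1
22: none → 0
Total inversions: 1 + 0 + 3 + 1 + 1 + 1 + 0 = 7

7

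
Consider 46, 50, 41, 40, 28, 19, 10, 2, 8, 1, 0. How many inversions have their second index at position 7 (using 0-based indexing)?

7 such elements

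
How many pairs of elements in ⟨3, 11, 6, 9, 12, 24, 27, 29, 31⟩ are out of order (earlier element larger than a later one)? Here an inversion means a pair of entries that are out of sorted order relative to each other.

2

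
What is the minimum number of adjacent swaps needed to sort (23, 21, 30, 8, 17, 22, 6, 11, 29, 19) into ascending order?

Swaps: 26

Minimum adjacent swaps = number of inversions (each swap of adjacent out-of-order elements removes one inversion and no swap can remove more).
Count inversions — for each element, later elements that are smaller:
23: 21, 8, 17, 22, 6, 11, 19 → 7
21: 8, 17, 6, 11, 19 → 5
30: 8, 17, 22, 6, 11, 29, 19 → 7
8: 6 → 1
17: 6, 11 → 2
22: 6, 11, 19 → 3
6: none → 0
11: none → 0
29: 19 → 1
19: none → 0
Total inversions: 7 + 5 + 7 + 1 + 2 + 3 + 0 + 0 + 1 + 0 = 26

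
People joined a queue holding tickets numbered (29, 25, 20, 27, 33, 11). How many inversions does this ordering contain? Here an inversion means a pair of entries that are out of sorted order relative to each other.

9 out-of-order pairs

Listing every pair i<j with a[i]>a[j] (using 0-based positions):
(0,1): 29 > 25
(0,2): 29 > 20
(0,3): 29 > 27
(0,5): 29 > 11
(1,2): 25 > 20
(1,5): 25 > 11
(2,5): 20 > 11
(3,5): 27 > 11
(4,5): 33 > 11
That's 9 pairs.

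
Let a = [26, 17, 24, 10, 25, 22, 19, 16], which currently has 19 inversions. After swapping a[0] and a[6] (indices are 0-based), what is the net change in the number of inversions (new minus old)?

Positions 0 and 6 hold 26 and 19; after swapping, the array is [19, 17, 24, 10, 25, 22, 26, 16].
For each element, count later entries that are smaller:
19 → 17, 10, 16 → 3
17 → 10, 16 → 2
24 → 10, 22, 16 → 3
10 → none → 0
25 → 22, 16 → 2
22 → 16 → 1
26 → 16 → 1
16 → none → 0
Sum: 3 + 2 + 3 + 0 + 2 + 1 + 1 + 0 = 12
Change: 12 − 19 = -7

-7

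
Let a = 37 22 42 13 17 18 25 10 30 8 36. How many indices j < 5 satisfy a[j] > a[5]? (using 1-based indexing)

3

The element at index 5 is 17.
Elements before it: 37, 22, 42, 13
Those larger than 17: 37, 22, 42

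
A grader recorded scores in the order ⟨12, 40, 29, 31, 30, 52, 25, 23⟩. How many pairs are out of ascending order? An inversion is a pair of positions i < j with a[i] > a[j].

Element-by-element contributions:
12: 0
40: 5
29: 2
31: 3
30: 2
52: 2
25: 1
23: 0
Sum: 0 + 5 + 2 + 3 + 2 + 2 + 1 + 0 = 15

15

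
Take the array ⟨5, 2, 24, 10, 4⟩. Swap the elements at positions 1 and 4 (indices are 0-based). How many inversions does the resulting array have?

Positions 1 and 4 hold 2 and 4; after swapping, the array is [5, 4, 24, 10, 2].
Sweep left to right; for each value list the smaller values that follow it:
5: 2
4: 1
24: 2
10: 1
2: 0
Sum: 2 + 1 + 2 + 1 + 0 = 6

6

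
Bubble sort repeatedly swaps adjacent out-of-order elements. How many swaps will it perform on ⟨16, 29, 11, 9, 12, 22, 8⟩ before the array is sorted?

Minimum adjacent swaps = number of inversions (each swap of adjacent out-of-order elements removes one inversion and no swap can remove more).
Count inversions — for each element, later elements that are smaller:
16: 11, 9, 12, 8 → 4
29: 11, 9, 12, 22, 8 → 5
11: 9, 8 → 2
9: 8 → 1
12: 8 → 1
22: 8 → 1
8: none → 0
Total inversions: 4 + 5 + 2 + 1 + 1 + 1 + 0 = 14

14 adjacent swaps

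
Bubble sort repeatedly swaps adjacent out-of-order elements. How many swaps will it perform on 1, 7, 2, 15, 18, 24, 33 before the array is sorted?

1 adjacent swap

The minimum number of adjacent swaps to sort an array equals its inversion count, since every such swap removes exactly one inversion.
Count inversions — for each element, later elements that are smaller:
1: none → 0
7: 2 → 1
2: none → 0
15: none → 0
18: none → 0
24: none → 0
33: none → 0
Total inversions: 0 + 1 + 0 + 0 + 0 + 0 + 0 = 1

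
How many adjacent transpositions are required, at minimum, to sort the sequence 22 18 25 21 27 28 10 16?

15 adjacent swaps

Each adjacent swap fixes exactly one inversion, so the minimum swap count equals the number of inversions.
Count inversions — for each element, later elements that are smaller:
22: 18, 21, 10, 16 → 4
18: 10, 16 → 2
25: 21, 10, 16 → 3
21: 10, 16 → 2
27: 10, 16 → 2
28: 10, 16 → 2
10: none → 0
16: none → 0
Total inversions: 4 + 2 + 3 + 2 + 2 + 2 + 0 + 0 = 15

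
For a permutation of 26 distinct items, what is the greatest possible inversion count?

325

The maximum occurs when the array is in strictly decreasing order: every one of the C(26, 2) pairs is inverted.
C(26, 2) = 26·25/2 = 325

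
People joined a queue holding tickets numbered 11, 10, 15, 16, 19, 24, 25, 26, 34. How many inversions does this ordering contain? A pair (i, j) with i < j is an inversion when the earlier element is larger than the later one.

There is 1 out-of-order pair.

Element-by-element contributions:
11 → 10 → 1
10 → none → 0
15 → none → 0
16 → none → 0
19 → none → 0
24 → none → 0
25 → none → 0
26 → none → 0
34 → none → 0
Sum: 1 + 0 + 0 + 0 + 0 + 0 + 0 + 0 + 0 = 1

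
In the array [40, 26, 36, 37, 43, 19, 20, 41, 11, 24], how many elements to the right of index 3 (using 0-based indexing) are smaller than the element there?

4

The element at index 3 is 37.
Elements after it: 43, 19, 20, 41, 11, 24
Those smaller than 37: 19, 20, 11, 24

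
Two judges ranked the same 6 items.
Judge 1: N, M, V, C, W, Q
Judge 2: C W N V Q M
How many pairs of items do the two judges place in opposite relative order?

8 discordant pairs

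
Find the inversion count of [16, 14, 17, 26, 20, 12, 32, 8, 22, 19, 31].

21

Count, for each position, how many later elements it exceeds:
16 → 14, 12, 8 → 3
14 → 12, 8 → 2
17 → 12, 8 → 2
26 → 20, 12, 8, 22, 19 → 5
20 → 12, 8, 19 → 3
12 → 8 → 1
32 → 8, 22, 19, 31 → 4
8 → none → 0
22 → 19 → 1
19 → none → 0
31 → none → 0
Sum: 3 + 2 + 2 + 5 + 3 + 1 + 4 + 0 + 1 + 0 + 0 = 21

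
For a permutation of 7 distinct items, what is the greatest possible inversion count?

The maximum occurs when the array is in strictly decreasing order: every one of the C(7, 2) pairs is inverted.
C(7, 2) = 7·6/2 = 21

There are 21 inversions.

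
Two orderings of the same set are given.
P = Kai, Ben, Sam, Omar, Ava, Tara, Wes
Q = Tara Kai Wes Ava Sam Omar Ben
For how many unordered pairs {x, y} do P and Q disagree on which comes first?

Disagreeing pairs: 14

Assign each item its position (1..7) in the first ordering, then rewrite the second ordering as that position sequence:
positions: Kai→1, Ben→2, Sam→3, Omar→4, Ava→5, Tara→6, Wes→7
second ordering as positions: [6, 1, 7, 5, 3, 4, 2]
Discordant pairs = inversions in this position sequence.
6: 1, 5, 3, 4, 2 → 5
1: 0
7: 5, 3, 4, 2 → 4
5: 3, 4, 2 → 3
3: 2 → 1
4: 2 → 1
2: 0
Total: 5 + 0 + 4 + 3 + 1 + 1 + 0 = 14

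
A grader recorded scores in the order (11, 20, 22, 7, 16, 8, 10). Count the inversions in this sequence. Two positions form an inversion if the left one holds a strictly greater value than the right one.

13

For each element, count later entries that are smaller:
11: 3
20: 4
22: 4
7: 0
16: 2
8: 0
10: 0
Sum: 3 + 4 + 4 + 0 + 2 + 0 + 0 = 13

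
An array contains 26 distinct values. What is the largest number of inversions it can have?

A reversed (strictly descending) arrangement makes every pair an inversion, giving C(26, 2) inversions.
C(26, 2) = 26·25/2 = 325

325 inversions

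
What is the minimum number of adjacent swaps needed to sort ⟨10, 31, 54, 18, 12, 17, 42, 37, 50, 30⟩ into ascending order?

Swaps: 17

Each adjacent swap fixes exactly one inversion, so the minimum swap count equals the number of inversions.
Count inversions — for each element, later elements that are smaller:
10: none → 0
31: 18, 12, 17, 30 → 4
54: 18, 12, 17, 42, 37, 50, 30 → 7
18: 12, 17 → 2
12: none → 0
17: none → 0
42: 37, 30 → 2
37: 30 → 1
50: 30 → 1
30: none → 0
Total inversions: 0 + 4 + 7 + 2 + 0 + 0 + 2 + 1 + 1 + 0 = 17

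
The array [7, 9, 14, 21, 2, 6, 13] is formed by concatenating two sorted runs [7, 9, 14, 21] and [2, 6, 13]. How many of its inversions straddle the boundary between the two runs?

Take each right-half value and tally the left-half values above it:
r = 2: 7, 9, 14, 21 → 4
r = 6: 7, 9, 14, 21 → 4
r = 13: 14, 21 → 2
Cross-inversions: 4 + 4 + 2 = 10

10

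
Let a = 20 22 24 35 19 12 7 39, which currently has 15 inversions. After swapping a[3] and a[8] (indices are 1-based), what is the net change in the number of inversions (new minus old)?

Positions 3 and 8 hold 24 and 39; after swapping, the array is [20, 22, 39, 35, 19, 12, 7, 24].
Sweep left to right; for each value list the smaller values that follow it:
20 → 19, 12, 7 → 3
22 → 19, 12, 7 → 3
39 → 35, 19, 12, 7, 24 → 5
35 → 19, 12, 7, 24 → 4
19 → 12, 7 → 2
12 → 7 → 1
7 → none → 0
24 → none → 0
Sum: 3 + 3 + 5 + 4 + 2 + 1 + 0 + 0 = 18
Change: 18 − 15 = +3

+3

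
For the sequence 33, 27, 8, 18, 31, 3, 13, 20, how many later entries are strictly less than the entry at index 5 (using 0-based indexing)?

0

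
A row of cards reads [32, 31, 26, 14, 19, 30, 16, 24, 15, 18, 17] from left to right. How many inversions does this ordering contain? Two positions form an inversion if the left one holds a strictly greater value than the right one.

Count, for each position, how many later elements it exceeds:
32 → 31, 26, 14, 19, 30, 16, 24, 15, 18, 17 → 10
31 → 26, 14, 19, 30, 16, 24, 15, 18, 17 → 9
26 → 14, 19, 16, 24, 15, 18, 17 → 7
14 → none → 0
19 → 16, 15, 18, 17 → 4
30 → 16, 24, 15, 18, 17 → 5
16 → 15 → 1
24 → 15, 18, 17 → 3
15 → none → 0
18 → 17 → 1
17 → none → 0
Sum: 10 + 9 + 7 + 0 + 4 + 5 + 1 + 3 + 0 + 1 + 0 = 40

Inversions: 40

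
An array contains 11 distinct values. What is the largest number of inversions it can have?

Inversions: 55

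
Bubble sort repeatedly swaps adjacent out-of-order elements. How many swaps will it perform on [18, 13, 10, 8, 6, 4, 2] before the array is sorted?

21 adjacent swaps

Minimum adjacent swaps = number of inversions (each swap of adjacent out-of-order elements removes one inversion and no swap can remove more).
Count inversions — for each element, later elements that are smaller:
18: 13, 10, 8, 6, 4, 2 → 6
13: 10, 8, 6, 4, 2 → 5
10: 8, 6, 4, 2 → 4
8: 6, 4, 2 → 3
6: 4, 2 → 2
4: 2 → 1
2: none → 0
Total inversions: 6 + 5 + 4 + 3 + 2 + 1 + 0 = 21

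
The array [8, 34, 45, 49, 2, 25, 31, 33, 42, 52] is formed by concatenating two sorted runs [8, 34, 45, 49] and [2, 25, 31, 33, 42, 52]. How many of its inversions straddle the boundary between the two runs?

15

Count, for every r in R, how many entries of L exceed r:
r = 2: 8, 34, 45, 49 → 4
r = 25: 34, 45, 49 → 3
r = 31: 34, 45, 49 → 3
r = 33: 34, 45, 49 → 3
r = 42: 45, 49 → 2
r = 52: none → 0
Cross-inversions: 4 + 3 + 3 + 3 + 2 + 0 = 15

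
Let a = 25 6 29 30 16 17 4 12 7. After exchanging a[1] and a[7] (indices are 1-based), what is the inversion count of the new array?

Positions 1 and 7 hold 25 and 4; after swapping, the array is [4, 6, 29, 30, 16, 17, 25, 12, 7].
Element-by-element contributions:
4 → none → 0
6 → none → 0
29 → 16, 17, 25, 12, 7 → 5
30 → 16, 17, 25, 12, 7 → 5
16 → 12, 7 → 2
17 → 12, 7 → 2
25 → 12, 7 → 2
12 → 7 → 1
7 → none → 0
Sum: 0 + 0 + 5 + 5 + 2 + 2 + 2 + 1 + 0 = 17

17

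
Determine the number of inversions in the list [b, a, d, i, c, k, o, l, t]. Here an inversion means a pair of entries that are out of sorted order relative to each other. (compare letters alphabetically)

4 inversions

For each element, count later entries that are smaller:
b → a → 1
a → none → 0
d → c → 1
i → c → 1
c → none → 0
k → none → 0
o → l → 1
l → none → 0
t → none → 0
Sum: 1 + 0 + 1 + 1 + 0 + 0 + 1 + 0 + 0 = 4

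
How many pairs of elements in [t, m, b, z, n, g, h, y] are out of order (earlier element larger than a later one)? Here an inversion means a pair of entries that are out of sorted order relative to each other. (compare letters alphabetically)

14

For each element, count later entries that are smaller:
t: 5
m: 3
b: 0
z: 4
n: 2
g: 0
h: 0
y: 0
Sum: 5 + 3 + 0 + 4 + 2 + 0 + 0 + 0 = 14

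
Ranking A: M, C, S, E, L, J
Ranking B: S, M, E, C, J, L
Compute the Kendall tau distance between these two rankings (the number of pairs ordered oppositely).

4 discordant pairs

Assign each item its position (1..6) in the first ordering, then rewrite the second ordering as that position sequence:
positions: M→1, C→2, S→3, E→4, L→5, J→6
second ordering as positions: [3, 1, 4, 2, 6, 5]
Discordant pairs = inversions in this position sequence.
3: 1, 2 → 2
1: 0
4: 2 → 1
2: 0
6: 5 → 1
5: 0
Total: 2 + 0 + 1 + 0 + 1 + 0 = 4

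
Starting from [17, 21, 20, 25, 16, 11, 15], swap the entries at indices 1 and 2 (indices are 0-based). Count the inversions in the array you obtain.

14

Positions 1 and 2 hold 21 and 20; after swapping, the array is [17, 20, 21, 25, 16, 11, 15].
Element-by-element contributions:
17 → 16, 11, 15 → 3
20 → 16, 11, 15 → 3
21 → 16, 11, 15 → 3
25 → 16, 11, 15 → 3
16 → 11, 15 → 2
11 → none → 0
15 → none → 0
Sum: 3 + 3 + 3 + 3 + 2 + 0 + 0 = 14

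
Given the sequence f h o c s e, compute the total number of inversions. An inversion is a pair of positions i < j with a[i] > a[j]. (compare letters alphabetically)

7 inversions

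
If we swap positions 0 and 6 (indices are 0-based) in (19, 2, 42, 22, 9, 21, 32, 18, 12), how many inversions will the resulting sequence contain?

Positions 0 and 6 hold 19 and 32; after swapping, the array is [32, 2, 42, 22, 9, 21, 19, 18, 12].
Element-by-element contributions:
32 → 2, 22, 9, 21, 19, 18, 12 → 7
2 → none → 0
42 → 22, 9, 21, 19, 18, 12 → 6
22 → 9, 21, 19, 18, 12 → 5
9 → none → 0
21 → 19, 18, 12 → 3
19 → 18, 12 → 2
18 → 12 → 1
12 → none → 0
Sum: 7 + 0 + 6 + 5 + 0 + 3 + 2 + 1 + 0 = 24

24 inversions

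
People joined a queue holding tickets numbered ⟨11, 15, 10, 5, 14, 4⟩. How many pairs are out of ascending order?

11

Listing every pair i<j with a[i]>a[j] (using 0-based positions):
(0,2): 11 > 10
(0,3): 11 > 5
(0,5): 11 > 4
(1,2): 15 > 10
(1,3): 15 > 5
(1,4): 15 > 14
(1,5): 15 > 4
(2,3): 10 > 5
(2,5): 10 > 4
(3,5): 5 > 4
(4,5): 14 > 4
That's 11 pairs.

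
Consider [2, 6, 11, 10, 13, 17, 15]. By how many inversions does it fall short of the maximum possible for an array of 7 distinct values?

19 inversions short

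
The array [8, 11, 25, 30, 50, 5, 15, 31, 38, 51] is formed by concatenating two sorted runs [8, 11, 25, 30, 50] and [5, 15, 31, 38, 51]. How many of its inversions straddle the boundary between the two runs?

10 cross-inversions

For each element r of the right run, count left-run elements greater than r:
r = 5: 8, 11, 25, 30, 50 → 5
r = 15: 25, 30, 50 → 3
r = 31: 50 → 1
r = 38: 50 → 1
r = 51: none → 0
Cross-inversions: 5 + 3 + 1 + 1 + 0 = 10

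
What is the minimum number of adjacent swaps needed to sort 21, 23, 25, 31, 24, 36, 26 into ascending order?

Minimum adjacent swaps = number of inversions (each swap of adjacent out-of-order elements removes one inversion and no swap can remove more).
Count inversions — for each element, later elements that are smaller:
21: none → 0
23: none → 0
25: 24 → 1
31: 24, 26 → 2
24: none → 0
36: 26 → 1
26: none → 0
Total inversions: 0 + 0 + 1 + 2 + 0 + 1 + 0 = 4

4 swaps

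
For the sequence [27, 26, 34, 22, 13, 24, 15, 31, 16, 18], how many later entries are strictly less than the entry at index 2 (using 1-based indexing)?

The element at index 2 is 26.
Elements after it: 34, 22, 13, 24, 15, 31, 16, 18
Those smaller than 26: 22, 13, 24, 15, 16, 18

6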